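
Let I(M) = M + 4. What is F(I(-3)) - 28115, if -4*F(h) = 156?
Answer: -28154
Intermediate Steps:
I(M) = 4 + M
F(h) = -39 (F(h) = -¼*156 = -39)
F(I(-3)) - 28115 = -39 - 28115 = -28154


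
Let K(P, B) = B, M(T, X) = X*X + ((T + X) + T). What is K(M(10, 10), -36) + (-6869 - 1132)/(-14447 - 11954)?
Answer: -942435/26401 ≈ -35.697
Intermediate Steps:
M(T, X) = X + X² + 2*T (M(T, X) = X² + (X + 2*T) = X + X² + 2*T)
K(M(10, 10), -36) + (-6869 - 1132)/(-14447 - 11954) = -36 + (-6869 - 1132)/(-14447 - 11954) = -36 - 8001/(-26401) = -36 - 8001*(-1/26401) = -36 + 8001/26401 = -942435/26401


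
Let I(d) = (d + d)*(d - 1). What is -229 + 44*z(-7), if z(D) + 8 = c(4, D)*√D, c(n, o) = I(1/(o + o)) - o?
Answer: -581 + 15422*I*√7/49 ≈ -581.0 + 832.71*I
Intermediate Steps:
I(d) = 2*d*(-1 + d) (I(d) = (2*d)*(-1 + d) = 2*d*(-1 + d))
c(n, o) = -o + (-1 + 1/(2*o))/o (c(n, o) = 2*(-1 + 1/(o + o))/(o + o) - o = 2*(-1 + 1/(2*o))/((2*o)) - o = 2*(1/(2*o))*(-1 + 1/(2*o)) - o = (-1 + 1/(2*o))/o - o = -o + (-1 + 1/(2*o))/o)
z(D) = -8 + (½ - D - D³)/D^(3/2) (z(D) = -8 + ((½ - D - D³)/D²)*√D = -8 + (½ - D - D³)/D^(3/2))
-229 + 44*z(-7) = -229 + 44*((½ - 1*(-7) - 1*(-7)³ - (-56)*I*√7)/(-7)^(3/2)) = -229 + 44*((I*√7/49)*(½ + 7 - 1*(-343) - (-56)*I*√7)) = -229 + 44*((I*√7/49)*(½ + 7 + 343 + 56*I*√7)) = -229 + 44*((I*√7/49)*(701/2 + 56*I*√7)) = -229 + 44*(I*√7*(701/2 + 56*I*√7)/49) = -229 + 44*I*√7*(701/2 + 56*I*√7)/49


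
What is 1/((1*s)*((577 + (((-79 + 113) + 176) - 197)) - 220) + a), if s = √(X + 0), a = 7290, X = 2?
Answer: 729/5287030 - 37*√2/5287030 ≈ 0.00012799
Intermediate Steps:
s = √2 (s = √(2 + 0) = √2 ≈ 1.4142)
1/((1*s)*((577 + (((-79 + 113) + 176) - 197)) - 220) + a) = 1/((1*√2)*((577 + (((-79 + 113) + 176) - 197)) - 220) + 7290) = 1/(√2*((577 + ((34 + 176) - 197)) - 220) + 7290) = 1/(√2*((577 + (210 - 197)) - 220) + 7290) = 1/(√2*((577 + 13) - 220) + 7290) = 1/(√2*(590 - 220) + 7290) = 1/(√2*370 + 7290) = 1/(370*√2 + 7290) = 1/(7290 + 370*√2)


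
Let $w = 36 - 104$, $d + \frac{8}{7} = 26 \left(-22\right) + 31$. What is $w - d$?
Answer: $\frac{3319}{7} \approx 474.14$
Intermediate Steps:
$d = - \frac{3795}{7}$ ($d = - \frac{8}{7} + \left(26 \left(-22\right) + 31\right) = - \frac{8}{7} + \left(-572 + 31\right) = - \frac{8}{7} - 541 = - \frac{3795}{7} \approx -542.14$)
$w = -68$ ($w = 36 - 104 = -68$)
$w - d = -68 - - \frac{3795}{7} = -68 + \frac{3795}{7} = \frac{3319}{7}$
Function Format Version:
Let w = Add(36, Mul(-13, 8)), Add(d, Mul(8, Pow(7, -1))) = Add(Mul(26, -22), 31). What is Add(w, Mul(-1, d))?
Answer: Rational(3319, 7) ≈ 474.14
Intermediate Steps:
d = Rational(-3795, 7) (d = Add(Rational(-8, 7), Add(Mul(26, -22), 31)) = Add(Rational(-8, 7), Add(-572, 31)) = Add(Rational(-8, 7), -541) = Rational(-3795, 7) ≈ -542.14)
w = -68 (w = Add(36, -104) = -68)
Add(w, Mul(-1, d)) = Add(-68, Mul(-1, Rational(-3795, 7))) = Add(-68, Rational(3795, 7)) = Rational(3319, 7)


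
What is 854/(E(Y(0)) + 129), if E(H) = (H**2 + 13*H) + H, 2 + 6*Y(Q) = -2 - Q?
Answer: 7686/1081 ≈ 7.1101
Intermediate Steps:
Y(Q) = -2/3 - Q/6 (Y(Q) = -1/3 + (-2 - Q)/6 = -1/3 + (-1/3 - Q/6) = -2/3 - Q/6)
E(H) = H**2 + 14*H
854/(E(Y(0)) + 129) = 854/((-2/3 - 1/6*0)*(14 + (-2/3 - 1/6*0)) + 129) = 854/((-2/3 + 0)*(14 + (-2/3 + 0)) + 129) = 854/(-2*(14 - 2/3)/3 + 129) = 854/(-2/3*40/3 + 129) = 854/(-80/9 + 129) = 854/(1081/9) = 854*(9/1081) = 7686/1081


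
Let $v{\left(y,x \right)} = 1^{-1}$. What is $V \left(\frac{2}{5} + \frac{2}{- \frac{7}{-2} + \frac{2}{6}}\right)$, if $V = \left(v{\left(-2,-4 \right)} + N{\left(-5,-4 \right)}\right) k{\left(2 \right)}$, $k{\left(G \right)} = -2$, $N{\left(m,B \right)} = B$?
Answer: $\frac{636}{115} \approx 5.5304$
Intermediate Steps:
$v{\left(y,x \right)} = 1$
$V = 6$ ($V = \left(1 - 4\right) \left(-2\right) = \left(-3\right) \left(-2\right) = 6$)
$V \left(\frac{2}{5} + \frac{2}{- \frac{7}{-2} + \frac{2}{6}}\right) = 6 \left(\frac{2}{5} + \frac{2}{- \frac{7}{-2} + \frac{2}{6}}\right) = 6 \left(2 \cdot \frac{1}{5} + \frac{2}{\left(-7\right) \left(- \frac{1}{2}\right) + 2 \cdot \frac{1}{6}}\right) = 6 \left(\frac{2}{5} + \frac{2}{\frac{7}{2} + \frac{1}{3}}\right) = 6 \left(\frac{2}{5} + \frac{2}{\frac{23}{6}}\right) = 6 \left(\frac{2}{5} + 2 \cdot \frac{6}{23}\right) = 6 \left(\frac{2}{5} + \frac{12}{23}\right) = 6 \cdot \frac{106}{115} = \frac{636}{115}$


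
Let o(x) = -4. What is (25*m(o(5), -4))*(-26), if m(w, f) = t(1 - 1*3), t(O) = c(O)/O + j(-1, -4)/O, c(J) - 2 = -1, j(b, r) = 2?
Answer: 975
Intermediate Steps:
c(J) = 1 (c(J) = 2 - 1 = 1)
t(O) = 3/O (t(O) = 1/O + 2/O = 3/O)
m(w, f) = -3/2 (m(w, f) = 3/(1 - 1*3) = 3/(1 - 3) = 3/(-2) = 3*(-½) = -3/2)
(25*m(o(5), -4))*(-26) = (25*(-3/2))*(-26) = -75/2*(-26) = 975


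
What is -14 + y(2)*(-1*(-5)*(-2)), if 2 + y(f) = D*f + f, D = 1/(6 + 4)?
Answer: -16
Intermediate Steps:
D = ⅒ (D = 1/10 = ⅒ ≈ 0.10000)
y(f) = -2 + 11*f/10 (y(f) = -2 + (f/10 + f) = -2 + 11*f/10)
-14 + y(2)*(-1*(-5)*(-2)) = -14 + (-2 + (11/10)*2)*(-1*(-5)*(-2)) = -14 + (-2 + 11/5)*(5*(-2)) = -14 + (⅕)*(-10) = -14 - 2 = -16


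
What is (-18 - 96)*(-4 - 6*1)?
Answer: 1140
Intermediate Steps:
(-18 - 96)*(-4 - 6*1) = -114*(-4 - 6) = -114*(-10) = 1140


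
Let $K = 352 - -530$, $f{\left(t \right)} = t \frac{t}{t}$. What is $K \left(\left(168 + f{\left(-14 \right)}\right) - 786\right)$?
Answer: $-557424$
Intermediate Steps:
$f{\left(t \right)} = t$ ($f{\left(t \right)} = t 1 = t$)
$K = 882$ ($K = 352 + 530 = 882$)
$K \left(\left(168 + f{\left(-14 \right)}\right) - 786\right) = 882 \left(\left(168 - 14\right) - 786\right) = 882 \left(154 - 786\right) = 882 \left(-632\right) = -557424$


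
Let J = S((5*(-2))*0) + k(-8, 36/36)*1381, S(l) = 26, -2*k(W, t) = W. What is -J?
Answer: -5550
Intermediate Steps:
k(W, t) = -W/2
J = 5550 (J = 26 - ½*(-8)*1381 = 26 + 4*1381 = 26 + 5524 = 5550)
-J = -1*5550 = -5550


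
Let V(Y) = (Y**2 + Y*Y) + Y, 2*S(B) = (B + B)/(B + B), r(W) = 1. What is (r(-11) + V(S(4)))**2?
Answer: 4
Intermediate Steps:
S(B) = 1/2 (S(B) = ((B + B)/(B + B))/2 = ((2*B)/((2*B)))/2 = ((2*B)*(1/(2*B)))/2 = (1/2)*1 = 1/2)
V(Y) = Y + 2*Y**2 (V(Y) = (Y**2 + Y**2) + Y = 2*Y**2 + Y = Y + 2*Y**2)
(r(-11) + V(S(4)))**2 = (1 + (1 + 2*(1/2))/2)**2 = (1 + (1 + 1)/2)**2 = (1 + (1/2)*2)**2 = (1 + 1)**2 = 2**2 = 4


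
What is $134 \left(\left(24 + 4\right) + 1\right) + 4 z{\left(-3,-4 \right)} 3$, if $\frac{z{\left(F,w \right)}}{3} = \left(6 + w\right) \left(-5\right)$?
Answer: $3526$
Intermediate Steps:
$z{\left(F,w \right)} = -90 - 15 w$ ($z{\left(F,w \right)} = 3 \left(6 + w\right) \left(-5\right) = 3 \left(-30 - 5 w\right) = -90 - 15 w$)
$134 \left(\left(24 + 4\right) + 1\right) + 4 z{\left(-3,-4 \right)} 3 = 134 \left(\left(24 + 4\right) + 1\right) + 4 \left(-90 - -60\right) 3 = 134 \left(28 + 1\right) + 4 \left(-90 + 60\right) 3 = 134 \cdot 29 + 4 \left(-30\right) 3 = 3886 - 360 = 3526$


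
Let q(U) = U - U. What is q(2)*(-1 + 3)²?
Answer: 0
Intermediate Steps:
q(U) = 0
q(2)*(-1 + 3)² = 0*(-1 + 3)² = 0*2² = 0*4 = 0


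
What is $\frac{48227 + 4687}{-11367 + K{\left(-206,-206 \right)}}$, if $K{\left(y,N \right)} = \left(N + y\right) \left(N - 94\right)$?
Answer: $\frac{17638}{37411} \approx 0.47147$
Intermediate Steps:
$K{\left(y,N \right)} = \left(-94 + N\right) \left(N + y\right)$ ($K{\left(y,N \right)} = \left(N + y\right) \left(-94 + N\right) = \left(-94 + N\right) \left(N + y\right)$)
$\frac{48227 + 4687}{-11367 + K{\left(-206,-206 \right)}} = \frac{48227 + 4687}{-11367 - \left(-81164 - 42436\right)} = \frac{52914}{-11367 + \left(42436 + 19364 + 19364 + 42436\right)} = \frac{52914}{-11367 + 123600} = \frac{52914}{112233} = 52914 \cdot \frac{1}{112233} = \frac{17638}{37411}$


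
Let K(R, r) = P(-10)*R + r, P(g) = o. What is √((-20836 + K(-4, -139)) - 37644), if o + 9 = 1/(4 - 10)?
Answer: I*√527241/3 ≈ 242.04*I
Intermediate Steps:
o = -55/6 (o = -9 + 1/(4 - 10) = -9 + 1/(-6) = -9 - ⅙ = -55/6 ≈ -9.1667)
P(g) = -55/6
K(R, r) = r - 55*R/6 (K(R, r) = -55*R/6 + r = r - 55*R/6)
√((-20836 + K(-4, -139)) - 37644) = √((-20836 + (-139 - 55/6*(-4))) - 37644) = √((-20836 + (-139 + 110/3)) - 37644) = √((-20836 - 307/3) - 37644) = √(-62815/3 - 37644) = √(-175747/3) = I*√527241/3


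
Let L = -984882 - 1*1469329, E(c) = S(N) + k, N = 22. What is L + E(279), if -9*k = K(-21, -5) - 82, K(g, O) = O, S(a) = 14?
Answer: -7362562/3 ≈ -2.4542e+6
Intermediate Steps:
k = 29/3 (k = -(-5 - 82)/9 = -⅑*(-87) = 29/3 ≈ 9.6667)
E(c) = 71/3 (E(c) = 14 + 29/3 = 71/3)
L = -2454211 (L = -984882 - 1469329 = -2454211)
L + E(279) = -2454211 + 71/3 = -7362562/3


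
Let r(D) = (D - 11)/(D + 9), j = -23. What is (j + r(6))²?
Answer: 4900/9 ≈ 544.44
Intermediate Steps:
r(D) = (-11 + D)/(9 + D)
(j + r(6))² = (-23 + (-11 + 6)/(9 + 6))² = (-23 - 5/15)² = (-23 + (1/15)*(-5))² = (-23 - ⅓)² = (-70/3)² = 4900/9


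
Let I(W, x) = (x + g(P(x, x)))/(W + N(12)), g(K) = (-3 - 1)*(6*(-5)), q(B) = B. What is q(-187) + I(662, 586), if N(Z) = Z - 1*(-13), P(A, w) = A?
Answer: -127763/687 ≈ -185.97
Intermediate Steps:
N(Z) = 13 + Z (N(Z) = Z + 13 = 13 + Z)
g(K) = 120 (g(K) = -4*(-30) = 120)
I(W, x) = (120 + x)/(25 + W) (I(W, x) = (x + 120)/(W + (13 + 12)) = (120 + x)/(W + 25) = (120 + x)/(25 + W))
q(-187) + I(662, 586) = -187 + (120 + 586)/(25 + 662) = -187 + 706/687 = -127763/687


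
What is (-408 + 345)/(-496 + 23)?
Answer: 63/473 ≈ 0.13319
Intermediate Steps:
(-408 + 345)/(-496 + 23) = -63/(-473) = -63*(-1/473) = 63/473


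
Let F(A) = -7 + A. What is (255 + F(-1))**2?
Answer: 61009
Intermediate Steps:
(255 + F(-1))**2 = (255 + (-7 - 1))**2 = (255 - 8)**2 = 247**2 = 61009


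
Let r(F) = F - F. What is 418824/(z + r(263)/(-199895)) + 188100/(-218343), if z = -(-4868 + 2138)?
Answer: 721696632/4730765 ≈ 152.55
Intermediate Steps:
r(F) = 0
z = 2730 (z = -1*(-2730) = 2730)
418824/(z + r(263)/(-199895)) + 188100/(-218343) = 418824/(2730 + 0/(-199895)) + 188100/(-218343) = 418824/(2730 + 0*(-1/199895)) + 188100*(-1/218343) = 418824/(2730 + 0) - 62700/72781 = 418824/2730 - 62700/72781 = 418824*(1/2730) - 62700/72781 = 9972/65 - 62700/72781 = 721696632/4730765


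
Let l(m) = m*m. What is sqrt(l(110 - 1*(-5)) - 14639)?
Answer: I*sqrt(1414) ≈ 37.603*I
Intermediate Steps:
l(m) = m**2
sqrt(l(110 - 1*(-5)) - 14639) = sqrt((110 - 1*(-5))**2 - 14639) = sqrt((110 + 5)**2 - 14639) = sqrt(115**2 - 14639) = sqrt(13225 - 14639) = sqrt(-1414) = I*sqrt(1414)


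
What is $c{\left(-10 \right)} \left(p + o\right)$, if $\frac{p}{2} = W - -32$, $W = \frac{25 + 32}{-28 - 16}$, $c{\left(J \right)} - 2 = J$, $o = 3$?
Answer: $- \frac{5668}{11} \approx -515.27$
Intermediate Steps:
$c{\left(J \right)} = 2 + J$
$W = - \frac{57}{44}$ ($W = \frac{57}{-44} = 57 \left(- \frac{1}{44}\right) = - \frac{57}{44} \approx -1.2955$)
$p = \frac{1351}{22}$ ($p = 2 \left(- \frac{57}{44} - -32\right) = 2 \left(- \frac{57}{44} + 32\right) = 2 \cdot \frac{1351}{44} = \frac{1351}{22} \approx 61.409$)
$c{\left(-10 \right)} \left(p + o\right) = \left(2 - 10\right) \left(\frac{1351}{22} + 3\right) = \left(-8\right) \frac{1417}{22} = - \frac{5668}{11}$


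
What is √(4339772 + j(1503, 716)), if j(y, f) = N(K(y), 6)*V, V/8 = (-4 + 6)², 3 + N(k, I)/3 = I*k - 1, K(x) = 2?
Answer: 2*√1085135 ≈ 2083.4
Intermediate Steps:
N(k, I) = -12 + 3*I*k (N(k, I) = -9 + 3*(I*k - 1) = -9 + 3*(-1 + I*k) = -9 + (-3 + 3*I*k) = -12 + 3*I*k)
V = 32 (V = 8*(-4 + 6)² = 8*2² = 8*4 = 32)
j(y, f) = 768 (j(y, f) = (-12 + 3*6*2)*32 = (-12 + 36)*32 = 24*32 = 768)
√(4339772 + j(1503, 716)) = √(4339772 + 768) = √4340540 = 2*√1085135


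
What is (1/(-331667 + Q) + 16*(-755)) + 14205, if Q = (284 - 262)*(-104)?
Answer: 709654374/333955 ≈ 2125.0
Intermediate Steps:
Q = -2288 (Q = 22*(-104) = -2288)
(1/(-331667 + Q) + 16*(-755)) + 14205 = (1/(-331667 - 2288) + 16*(-755)) + 14205 = (1/(-333955) - 12080) + 14205 = (-1/333955 - 12080) + 14205 = -4034176401/333955 + 14205 = 709654374/333955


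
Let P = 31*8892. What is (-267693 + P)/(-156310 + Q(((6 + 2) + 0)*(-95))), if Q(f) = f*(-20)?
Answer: -7959/141110 ≈ -0.056403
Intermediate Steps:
P = 275652
Q(f) = -20*f
(-267693 + P)/(-156310 + Q(((6 + 2) + 0)*(-95))) = (-267693 + 275652)/(-156310 - 20*((6 + 2) + 0)*(-95)) = 7959/(-156310 - 20*(8 + 0)*(-95)) = 7959/(-156310 - 160*(-95)) = 7959/(-156310 - 20*(-760)) = 7959/(-156310 + 15200) = 7959/(-141110) = 7959*(-1/141110) = -7959/141110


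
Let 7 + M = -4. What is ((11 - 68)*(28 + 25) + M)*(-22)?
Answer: 66704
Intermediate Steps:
M = -11 (M = -7 - 4 = -11)
((11 - 68)*(28 + 25) + M)*(-22) = ((11 - 68)*(28 + 25) - 11)*(-22) = (-57*53 - 11)*(-22) = (-3021 - 11)*(-22) = -3032*(-22) = 66704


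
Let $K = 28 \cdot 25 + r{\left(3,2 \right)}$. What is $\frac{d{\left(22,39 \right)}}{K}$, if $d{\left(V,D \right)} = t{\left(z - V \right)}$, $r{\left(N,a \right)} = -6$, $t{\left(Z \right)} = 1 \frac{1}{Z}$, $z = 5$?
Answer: $- \frac{1}{11798} \approx -8.476 \cdot 10^{-5}$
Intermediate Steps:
$t{\left(Z \right)} = \frac{1}{Z}$
$d{\left(V,D \right)} = \frac{1}{5 - V}$
$K = 694$ ($K = 28 \cdot 25 - 6 = 700 - 6 = 694$)
$\frac{d{\left(22,39 \right)}}{K} = \frac{\left(-1\right) \frac{1}{-5 + 22}}{694} = - \frac{1}{17} \cdot \frac{1}{694} = \left(-1\right) \frac{1}{17} \cdot \frac{1}{694} = \left(- \frac{1}{17}\right) \frac{1}{694} = - \frac{1}{11798}$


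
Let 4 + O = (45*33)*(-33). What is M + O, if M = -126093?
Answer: -175102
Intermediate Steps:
O = -49009 (O = -4 + (45*33)*(-33) = -4 + 1485*(-33) = -4 - 49005 = -49009)
M + O = -126093 - 49009 = -175102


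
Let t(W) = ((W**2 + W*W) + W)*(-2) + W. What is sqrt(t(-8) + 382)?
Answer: sqrt(134) ≈ 11.576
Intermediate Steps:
t(W) = -W - 4*W**2 (t(W) = ((W**2 + W**2) + W)*(-2) + W = (2*W**2 + W)*(-2) + W = (W + 2*W**2)*(-2) + W = (-4*W**2 - 2*W) + W = -W - 4*W**2)
sqrt(t(-8) + 382) = sqrt(-1*(-8)*(1 + 4*(-8)) + 382) = sqrt(-1*(-8)*(1 - 32) + 382) = sqrt(-1*(-8)*(-31) + 382) = sqrt(-248 + 382) = sqrt(134)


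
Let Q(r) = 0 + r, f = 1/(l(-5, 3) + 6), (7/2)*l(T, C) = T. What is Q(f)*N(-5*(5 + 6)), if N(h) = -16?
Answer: -7/2 ≈ -3.5000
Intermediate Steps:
l(T, C) = 2*T/7
f = 7/32 (f = 1/((2/7)*(-5) + 6) = 1/(-10/7 + 6) = 1/(32/7) = 7/32 ≈ 0.21875)
Q(r) = r
Q(f)*N(-5*(5 + 6)) = (7/32)*(-16) = -7/2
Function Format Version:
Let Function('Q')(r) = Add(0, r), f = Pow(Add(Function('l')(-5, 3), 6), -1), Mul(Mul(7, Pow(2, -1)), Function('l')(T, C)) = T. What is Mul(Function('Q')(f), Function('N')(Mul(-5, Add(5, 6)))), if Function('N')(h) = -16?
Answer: Rational(-7, 2) ≈ -3.5000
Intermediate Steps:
Function('l')(T, C) = Mul(Rational(2, 7), T)
f = Rational(7, 32) (f = Pow(Add(Mul(Rational(2, 7), -5), 6), -1) = Pow(Add(Rational(-10, 7), 6), -1) = Pow(Rational(32, 7), -1) = Rational(7, 32) ≈ 0.21875)
Function('Q')(r) = r
Mul(Function('Q')(f), Function('N')(Mul(-5, Add(5, 6)))) = Mul(Rational(7, 32), -16) = Rational(-7, 2)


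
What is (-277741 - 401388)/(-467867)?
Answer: 679129/467867 ≈ 1.4515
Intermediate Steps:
(-277741 - 401388)/(-467867) = -679129*(-1/467867) = 679129/467867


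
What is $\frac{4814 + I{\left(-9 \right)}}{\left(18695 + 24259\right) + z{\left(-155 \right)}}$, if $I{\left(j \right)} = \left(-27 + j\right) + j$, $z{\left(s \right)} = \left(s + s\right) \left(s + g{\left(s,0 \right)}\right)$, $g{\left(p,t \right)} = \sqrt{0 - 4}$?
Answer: $\frac{108499519}{2070528104} + \frac{739195 i}{2070528104} \approx 0.052402 + 0.00035701 i$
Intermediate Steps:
$g{\left(p,t \right)} = 2 i$ ($g{\left(p,t \right)} = \sqrt{-4} = 2 i$)
$z{\left(s \right)} = 2 s \left(s + 2 i\right)$ ($z{\left(s \right)} = \left(s + s\right) \left(s + 2 i\right) = 2 s \left(s + 2 i\right)$)
$I{\left(j \right)} = -27 + 2 j$
$\frac{4814 + I{\left(-9 \right)}}{\left(18695 + 24259\right) + z{\left(-155 \right)}} = \frac{4814 + \left(-27 + 2 \left(-9\right)\right)}{\left(18695 + 24259\right) + 2 \left(-155\right) \left(-155 + 2 i\right)} = \frac{4814 - 45}{42954 + \left(48050 - 620 i\right)} = \frac{4814 - 45}{91004 - 620 i} = 4769 \frac{91004 + 620 i}{8282112416} = \frac{4769 \left(91004 + 620 i\right)}{8282112416}$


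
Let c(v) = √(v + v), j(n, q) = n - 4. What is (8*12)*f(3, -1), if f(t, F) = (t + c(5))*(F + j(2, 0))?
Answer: -864 - 288*√10 ≈ -1774.7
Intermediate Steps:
j(n, q) = -4 + n
c(v) = √2*√v (c(v) = √(2*v) = √2*√v)
f(t, F) = (-2 + F)*(t + √10) (f(t, F) = (t + √2*√5)*(F + (-4 + 2)) = (t + √10)*(F - 2) = (t + √10)*(-2 + F) = (-2 + F)*(t + √10))
(8*12)*f(3, -1) = (8*12)*(-2*3 - 2*√10 - 1*3 - √10) = 96*(-6 - 2*√10 - 3 - √10) = 96*(-9 - 3*√10) = -864 - 288*√10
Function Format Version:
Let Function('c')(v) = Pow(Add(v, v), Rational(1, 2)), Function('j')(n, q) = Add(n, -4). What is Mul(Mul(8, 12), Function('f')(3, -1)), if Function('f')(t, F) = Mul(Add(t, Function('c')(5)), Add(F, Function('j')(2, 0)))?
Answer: Add(-864, Mul(-288, Pow(10, Rational(1, 2)))) ≈ -1774.7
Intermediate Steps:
Function('j')(n, q) = Add(-4, n)
Function('c')(v) = Mul(Pow(2, Rational(1, 2)), Pow(v, Rational(1, 2))) (Function('c')(v) = Pow(Mul(2, v), Rational(1, 2)) = Mul(Pow(2, Rational(1, 2)), Pow(v, Rational(1, 2))))
Function('f')(t, F) = Mul(Add(-2, F), Add(t, Pow(10, Rational(1, 2)))) (Function('f')(t, F) = Mul(Add(t, Mul(Pow(2, Rational(1, 2)), Pow(5, Rational(1, 2)))), Add(F, Add(-4, 2))) = Mul(Add(t, Pow(10, Rational(1, 2))), Add(F, -2)) = Mul(Add(t, Pow(10, Rational(1, 2))), Add(-2, F)) = Mul(Add(-2, F), Add(t, Pow(10, Rational(1, 2)))))
Mul(Mul(8, 12), Function('f')(3, -1)) = Mul(Mul(8, 12), Add(Mul(-2, 3), Mul(-2, Pow(10, Rational(1, 2))), Mul(-1, 3), Mul(-1, Pow(10, Rational(1, 2))))) = Mul(96, Add(-6, Mul(-2, Pow(10, Rational(1, 2))), -3, Mul(-1, Pow(10, Rational(1, 2))))) = Mul(96, Add(-9, Mul(-3, Pow(10, Rational(1, 2))))) = Add(-864, Mul(-288, Pow(10, Rational(1, 2))))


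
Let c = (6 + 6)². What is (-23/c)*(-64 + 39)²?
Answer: -14375/144 ≈ -99.826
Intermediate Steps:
c = 144 (c = 12² = 144)
(-23/c)*(-64 + 39)² = (-23/144)*(-64 + 39)² = -23*1/144*(-25)² = -23/144*625 = -14375/144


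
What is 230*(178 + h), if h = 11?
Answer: 43470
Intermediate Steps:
230*(178 + h) = 230*(178 + 11) = 230*189 = 43470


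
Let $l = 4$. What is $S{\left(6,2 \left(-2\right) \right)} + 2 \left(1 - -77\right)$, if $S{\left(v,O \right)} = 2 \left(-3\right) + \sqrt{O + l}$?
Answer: $150$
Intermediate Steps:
$S{\left(v,O \right)} = -6 + \sqrt{4 + O}$ ($S{\left(v,O \right)} = 2 \left(-3\right) + \sqrt{O + 4} = -6 + \sqrt{4 + O}$)
$S{\left(6,2 \left(-2\right) \right)} + 2 \left(1 - -77\right) = \left(-6 + \sqrt{4 + 2 \left(-2\right)}\right) + 2 \left(1 - -77\right) = \left(-6 + \sqrt{4 - 4}\right) + 2 \left(1 + 77\right) = \left(-6 + \sqrt{0}\right) + 2 \cdot 78 = \left(-6 + 0\right) + 156 = -6 + 156 = 150$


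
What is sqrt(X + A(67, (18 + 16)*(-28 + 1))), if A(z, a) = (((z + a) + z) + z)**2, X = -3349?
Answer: 2*sqrt(127685) ≈ 714.66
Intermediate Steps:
A(z, a) = (a + 3*z)**2 (A(z, a) = (((a + z) + z) + z)**2 = ((a + 2*z) + z)**2 = (a + 3*z)**2)
sqrt(X + A(67, (18 + 16)*(-28 + 1))) = sqrt(-3349 + ((18 + 16)*(-28 + 1) + 3*67)**2) = sqrt(-3349 + (34*(-27) + 201)**2) = sqrt(-3349 + (-918 + 201)**2) = sqrt(-3349 + (-717)**2) = sqrt(-3349 + 514089) = sqrt(510740) = 2*sqrt(127685)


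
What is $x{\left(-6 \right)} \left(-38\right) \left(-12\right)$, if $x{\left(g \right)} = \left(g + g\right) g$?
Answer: $32832$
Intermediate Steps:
$x{\left(g \right)} = 2 g^{2}$ ($x{\left(g \right)} = 2 g g = 2 g^{2}$)
$x{\left(-6 \right)} \left(-38\right) \left(-12\right) = 2 \left(-6\right)^{2} \left(-38\right) \left(-12\right) = 2 \cdot 36 \left(-38\right) \left(-12\right) = 72 \left(-38\right) \left(-12\right) = \left(-2736\right) \left(-12\right) = 32832$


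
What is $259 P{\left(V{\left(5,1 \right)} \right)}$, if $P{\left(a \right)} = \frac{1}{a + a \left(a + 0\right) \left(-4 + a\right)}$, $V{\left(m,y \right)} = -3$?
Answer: $- \frac{259}{66} \approx -3.9242$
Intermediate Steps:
$P{\left(a \right)} = \frac{1}{a + a^{2} \left(-4 + a\right)}$ ($P{\left(a \right)} = \frac{1}{a + a a \left(-4 + a\right)} = \frac{1}{a + a^{2} \left(-4 + a\right)}$)
$259 P{\left(V{\left(5,1 \right)} \right)} = 259 \frac{1}{\left(-3\right) \left(1 + \left(-3\right)^{2} - -12\right)} = 259 \left(- \frac{1}{3 \left(1 + 9 + 12\right)}\right) = 259 \left(- \frac{1}{3 \cdot 22}\right) = 259 \left(\left(- \frac{1}{3}\right) \frac{1}{22}\right) = 259 \left(- \frac{1}{66}\right) = - \frac{259}{66}$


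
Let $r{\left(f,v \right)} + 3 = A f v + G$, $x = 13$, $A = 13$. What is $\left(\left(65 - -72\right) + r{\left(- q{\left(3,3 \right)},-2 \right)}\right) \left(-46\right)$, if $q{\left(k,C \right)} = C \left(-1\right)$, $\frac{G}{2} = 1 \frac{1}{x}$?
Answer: $- \frac{33580}{13} \approx -2583.1$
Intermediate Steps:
$G = \frac{2}{13}$ ($G = 2 \cdot 1 \cdot \frac{1}{13} = 2 \cdot \frac{1}{13} = \frac{2}{13} \approx 0.15385$)
$q{\left(k,C \right)} = - C$
$r{\left(f,v \right)} = - \frac{37}{13} + 13 f v$ ($r{\left(f,v \right)} = -3 + \left(13 f v + \frac{2}{13}\right) = -3 + \left(\frac{2}{13} + 13 f v\right) = - \frac{37}{13} + 13 f v$)
$\left(\left(65 - -72\right) + r{\left(- q{\left(3,3 \right)},-2 \right)}\right) \left(-46\right) = \left(\left(65 - -72\right) + \left(- \frac{37}{13} + 13 \left(- \left(-1\right) 3\right) \left(-2\right)\right)\right) \left(-46\right) = \left(\left(65 + 72\right) + \left(- \frac{37}{13} + 13 \left(\left(-1\right) \left(-3\right)\right) \left(-2\right)\right)\right) \left(-46\right) = \left(137 + \left(- \frac{37}{13} + 13 \cdot 3 \left(-2\right)\right)\right) \left(-46\right) = \left(137 - \frac{1051}{13}\right) \left(-46\right) = \frac{730}{13} \left(-46\right) = - \frac{33580}{13}$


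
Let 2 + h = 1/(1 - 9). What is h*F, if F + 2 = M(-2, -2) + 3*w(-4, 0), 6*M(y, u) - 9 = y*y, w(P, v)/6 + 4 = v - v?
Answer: 7327/48 ≈ 152.65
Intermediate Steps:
w(P, v) = -24 (w(P, v) = -24 + 6*(v - v) = -24 + 6*0 = -24 + 0 = -24)
M(y, u) = 3/2 + y**2/6 (M(y, u) = 3/2 + (y*y)/6 = 3/2 + y**2/6)
F = -431/6 (F = -2 + ((3/2 + (1/6)*(-2)**2) + 3*(-24)) = -2 + ((3/2 + (1/6)*4) - 72) = -2 + ((3/2 + 2/3) - 72) = -2 + (13/6 - 72) = -2 - 419/6 = -431/6 ≈ -71.833)
h = -17/8 (h = -2 + 1/(1 - 9) = -2 + 1/(-8) = -2 - 1/8 = -17/8 ≈ -2.1250)
h*F = -17/8*(-431/6) = 7327/48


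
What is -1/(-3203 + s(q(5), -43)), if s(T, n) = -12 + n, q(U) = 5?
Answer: 1/3258 ≈ 0.00030694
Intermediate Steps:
-1/(-3203 + s(q(5), -43)) = -1/(-3203 + (-12 - 43)) = -1/(-3203 - 55) = -1/(-3258) = -1*(-1/3258) = 1/3258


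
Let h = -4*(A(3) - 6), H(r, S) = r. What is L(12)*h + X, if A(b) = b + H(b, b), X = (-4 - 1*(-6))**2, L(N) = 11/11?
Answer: 4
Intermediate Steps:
L(N) = 1 (L(N) = 11*(1/11) = 1)
X = 4 (X = (-4 + 6)**2 = 2**2 = 4)
A(b) = 2*b (A(b) = b + b = 2*b)
h = 0 (h = -4*(2*3 - 6) = -4*(6 - 6) = -4*0 = 0)
L(12)*h + X = 1*0 + 4 = 0 + 4 = 4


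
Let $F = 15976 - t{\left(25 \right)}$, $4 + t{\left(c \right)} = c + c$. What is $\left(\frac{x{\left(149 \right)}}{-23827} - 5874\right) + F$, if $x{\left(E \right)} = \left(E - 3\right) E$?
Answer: $\frac{239582558}{23827} \approx 10055.0$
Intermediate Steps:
$x{\left(E \right)} = E \left(-3 + E\right)$ ($x{\left(E \right)} = \left(-3 + E\right) E = E \left(-3 + E\right)$)
$t{\left(c \right)} = -4 + 2 c$ ($t{\left(c \right)} = -4 + \left(c + c\right) = -4 + 2 c$)
$F = 15930$ ($F = 15976 - \left(-4 + 2 \cdot 25\right) = 15976 - \left(-4 + 50\right) = 15976 - 46 = 15930$)
$\left(\frac{x{\left(149 \right)}}{-23827} - 5874\right) + F = \left(\frac{149 \left(-3 + 149\right)}{-23827} - 5874\right) + 15930 = \left(149 \cdot 146 \left(- \frac{1}{23827}\right) - 5874\right) + 15930 = \left(21754 \left(- \frac{1}{23827}\right) - 5874\right) + 15930 = \left(- \frac{21754}{23827} - 5874\right) + 15930 = - \frac{139981552}{23827} + 15930 = \frac{239582558}{23827}$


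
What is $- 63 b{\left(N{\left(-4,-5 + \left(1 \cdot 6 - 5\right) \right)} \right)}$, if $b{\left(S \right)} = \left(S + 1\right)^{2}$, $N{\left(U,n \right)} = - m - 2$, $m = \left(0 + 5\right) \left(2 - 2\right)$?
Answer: $-63$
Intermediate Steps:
$m = 0$ ($m = 5 \cdot 0 = 0$)
$N{\left(U,n \right)} = -2$ ($N{\left(U,n \right)} = \left(-1\right) 0 - 2 = 0 - 2 = -2$)
$b{\left(S \right)} = \left(1 + S\right)^{2}$
$- 63 b{\left(N{\left(-4,-5 + \left(1 \cdot 6 - 5\right) \right)} \right)} = - 63 \left(1 - 2\right)^{2} = - 63 \left(-1\right)^{2} = \left(-63\right) 1 = -63$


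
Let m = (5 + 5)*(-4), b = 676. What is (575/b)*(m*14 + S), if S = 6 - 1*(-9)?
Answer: -313375/676 ≈ -463.57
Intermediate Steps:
S = 15 (S = 6 + 9 = 15)
m = -40 (m = 10*(-4) = -40)
(575/b)*(m*14 + S) = (575/676)*(-40*14 + 15) = (575*(1/676))*(-560 + 15) = (575/676)*(-545) = -313375/676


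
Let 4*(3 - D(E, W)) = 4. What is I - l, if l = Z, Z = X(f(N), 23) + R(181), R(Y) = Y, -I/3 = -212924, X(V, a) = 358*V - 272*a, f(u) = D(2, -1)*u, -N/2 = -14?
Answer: 624799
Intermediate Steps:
N = 28 (N = -2*(-14) = 28)
D(E, W) = 2 (D(E, W) = 3 - ¼*4 = 3 - 1 = 2)
f(u) = 2*u
X(V, a) = -272*a + 358*V
I = 638772 (I = -3*(-212924) = 638772)
Z = 13973 (Z = (-272*23 + 358*(2*28)) + 181 = (-6256 + 358*56) + 181 = (-6256 + 20048) + 181 = 13792 + 181 = 13973)
l = 13973
I - l = 638772 - 1*13973 = 638772 - 13973 = 624799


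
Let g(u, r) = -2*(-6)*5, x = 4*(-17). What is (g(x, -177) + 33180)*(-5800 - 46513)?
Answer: -1738884120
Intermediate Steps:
x = -68
g(u, r) = 60 (g(u, r) = 12*5 = 60)
(g(x, -177) + 33180)*(-5800 - 46513) = (60 + 33180)*(-5800 - 46513) = 33240*(-52313) = -1738884120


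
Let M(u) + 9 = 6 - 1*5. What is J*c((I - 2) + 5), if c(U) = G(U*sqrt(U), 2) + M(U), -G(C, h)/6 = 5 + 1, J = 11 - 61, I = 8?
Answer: 2200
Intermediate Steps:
M(u) = -8 (M(u) = -9 + (6 - 1*5) = -9 + (6 - 5) = -9 + 1 = -8)
J = -50
G(C, h) = -36 (G(C, h) = -6*(5 + 1) = -6*6 = -36)
c(U) = -44 (c(U) = -36 - 8 = -44)
J*c((I - 2) + 5) = -50*(-44) = 2200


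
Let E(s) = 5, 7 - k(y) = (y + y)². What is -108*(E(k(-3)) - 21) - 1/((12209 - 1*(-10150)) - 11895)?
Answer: 18081791/10464 ≈ 1728.0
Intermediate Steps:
k(y) = 7 - 4*y² (k(y) = 7 - (y + y)² = 7 - (2*y)² = 7 - 4*y²)
-108*(E(k(-3)) - 21) - 1/((12209 - 1*(-10150)) - 11895) = -108*(5 - 21) - 1/((12209 - 1*(-10150)) - 11895) = -108*(-16) - 1/((12209 + 10150) - 11895) = 1728 - 1/(22359 - 11895) = 1728 - 1/10464 = 18081791/10464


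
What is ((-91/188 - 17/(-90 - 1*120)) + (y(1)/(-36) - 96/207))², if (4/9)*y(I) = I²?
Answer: 2848631708521/3298146566400 ≈ 0.86371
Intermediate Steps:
y(I) = 9*I²/4
((-91/188 - 17/(-90 - 1*120)) + (y(1)/(-36) - 96/207))² = ((-91/188 - 17/(-90 - 1*120)) + (((9/4)*1²)/(-36) - 96/207))² = ((-91*1/188 - 17/(-90 - 120)) + (((9/4)*1)*(-1/36) - 96*1/207))² = ((-91/188 - 17/(-210)) + ((9/4)*(-1/36) - 32/69))² = ((-91/188 - 17*(-1/210)) + (-1/16 - 32/69))² = ((-91/188 + 17/210) - 581/1104)² = (-7957/19740 - 581/1104)² = (-1687789/1816080)² = 2848631708521/3298146566400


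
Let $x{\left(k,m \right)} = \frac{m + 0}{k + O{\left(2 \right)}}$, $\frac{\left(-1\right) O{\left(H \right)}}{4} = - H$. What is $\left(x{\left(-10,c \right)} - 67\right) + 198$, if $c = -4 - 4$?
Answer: $135$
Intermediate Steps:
$O{\left(H \right)} = 4 H$ ($O{\left(H \right)} = - 4 \left(- H\right) = 4 H$)
$c = -8$ ($c = -4 - 4 = -8$)
$x{\left(k,m \right)} = \frac{m}{8 + k}$ ($x{\left(k,m \right)} = \frac{m + 0}{k + 4 \cdot 2} = \frac{m}{k + 8} = \frac{m}{8 + k}$)
$\left(x{\left(-10,c \right)} - 67\right) + 198 = \left(- \frac{8}{8 - 10} - 67\right) + 198 = \left(- \frac{8}{-2} - 67\right) + 198 = \left(\left(-8\right) \left(- \frac{1}{2}\right) - 67\right) + 198 = \left(4 - 67\right) + 198 = -63 + 198 = 135$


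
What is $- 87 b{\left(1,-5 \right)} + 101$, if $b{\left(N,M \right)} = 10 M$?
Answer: $4451$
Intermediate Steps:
$- 87 b{\left(1,-5 \right)} + 101 = - 87 \cdot 10 \left(-5\right) + 101 = \left(-87\right) \left(-50\right) + 101 = 4350 + 101 = 4451$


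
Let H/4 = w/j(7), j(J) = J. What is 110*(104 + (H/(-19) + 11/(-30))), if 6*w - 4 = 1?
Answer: 1515789/133 ≈ 11397.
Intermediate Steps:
w = ⅚ (w = ⅔ + (⅙)*1 = ⅔ + ⅙ = ⅚ ≈ 0.83333)
H = 10/21 (H = 4*((⅚)/7) = 4*((⅚)*(⅐)) = 4*(5/42) = 10/21 ≈ 0.47619)
110*(104 + (H/(-19) + 11/(-30))) = 110*(104 + ((10/21)/(-19) + 11/(-30))) = 110*(104 + ((10/21)*(-1/19) + 11*(-1/30))) = 110*(104 + (-10/399 - 11/30)) = 110*(104 - 521/1330) = 110*(137799/1330) = 1515789/133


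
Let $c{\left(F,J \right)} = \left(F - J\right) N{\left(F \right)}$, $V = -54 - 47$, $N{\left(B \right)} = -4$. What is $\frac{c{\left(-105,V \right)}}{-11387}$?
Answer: $- \frac{16}{11387} \approx -0.0014051$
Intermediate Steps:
$V = -101$
$c{\left(F,J \right)} = - 4 F + 4 J$ ($c{\left(F,J \right)} = \left(F - J\right) \left(-4\right) = - 4 F + 4 J$)
$\frac{c{\left(-105,V \right)}}{-11387} = \frac{\left(-4\right) \left(-105\right) + 4 \left(-101\right)}{-11387} = \left(420 - 404\right) \left(- \frac{1}{11387}\right) = 16 \left(- \frac{1}{11387}\right) = - \frac{16}{11387}$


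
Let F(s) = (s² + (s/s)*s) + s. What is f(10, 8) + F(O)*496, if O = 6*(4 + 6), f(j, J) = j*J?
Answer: 1845200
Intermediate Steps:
f(j, J) = J*j
O = 60 (O = 6*10 = 60)
F(s) = s² + 2*s (F(s) = (s² + 1*s) + s = (s² + s) + s = (s + s²) + s = s² + 2*s)
f(10, 8) + F(O)*496 = 8*10 + (60*(2 + 60))*496 = 80 + (60*62)*496 = 80 + 3720*496 = 80 + 1845120 = 1845200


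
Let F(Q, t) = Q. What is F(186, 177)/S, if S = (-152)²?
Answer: 93/11552 ≈ 0.0080506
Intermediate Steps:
S = 23104
F(186, 177)/S = 186/23104 = 186*(1/23104) = 93/11552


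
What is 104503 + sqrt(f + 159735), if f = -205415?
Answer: 104503 + 4*I*sqrt(2855) ≈ 1.045e+5 + 213.73*I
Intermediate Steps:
104503 + sqrt(f + 159735) = 104503 + sqrt(-205415 + 159735) = 104503 + sqrt(-45680) = 104503 + 4*I*sqrt(2855)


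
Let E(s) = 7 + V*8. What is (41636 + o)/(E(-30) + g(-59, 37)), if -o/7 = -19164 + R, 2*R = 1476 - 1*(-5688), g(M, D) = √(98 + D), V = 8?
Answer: 5350205/2453 - 226065*√15/2453 ≈ 1824.2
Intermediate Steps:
E(s) = 71 (E(s) = 7 + 8*8 = 7 + 64 = 71)
R = 3582 (R = (1476 - 1*(-5688))/2 = (1476 + 5688)/2 = (½)*7164 = 3582)
o = 109074 (o = -7*(-19164 + 3582) = -7*(-15582) = 109074)
(41636 + o)/(E(-30) + g(-59, 37)) = (41636 + 109074)/(71 + √(98 + 37)) = 150710/(71 + √135) = 150710/(71 + 3*√15)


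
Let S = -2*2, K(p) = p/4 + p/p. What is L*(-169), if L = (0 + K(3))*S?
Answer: 1183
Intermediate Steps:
K(p) = 1 + p/4 (K(p) = p*(¼) + 1 = p/4 + 1 = 1 + p/4)
S = -4
L = -7 (L = (0 + (1 + (¼)*3))*(-4) = (0 + (1 + ¾))*(-4) = (0 + 7/4)*(-4) = (7/4)*(-4) = -7)
L*(-169) = -7*(-169) = 1183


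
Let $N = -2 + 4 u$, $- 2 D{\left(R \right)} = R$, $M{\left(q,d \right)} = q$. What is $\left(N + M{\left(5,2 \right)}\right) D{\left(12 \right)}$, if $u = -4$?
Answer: $78$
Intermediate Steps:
$D{\left(R \right)} = - \frac{R}{2}$
$N = -18$ ($N = -2 + 4 \left(-4\right) = -2 - 16 = -18$)
$\left(N + M{\left(5,2 \right)}\right) D{\left(12 \right)} = \left(-18 + 5\right) \left(\left(- \frac{1}{2}\right) 12\right) = \left(-13\right) \left(-6\right) = 78$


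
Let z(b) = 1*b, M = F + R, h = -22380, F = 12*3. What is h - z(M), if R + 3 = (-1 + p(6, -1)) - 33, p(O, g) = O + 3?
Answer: -22388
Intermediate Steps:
p(O, g) = 3 + O
F = 36
R = -28 (R = -3 + ((-1 + (3 + 6)) - 33) = -3 + ((-1 + 9) - 33) = -3 + (8 - 33) = -3 - 25 = -28)
M = 8 (M = 36 - 28 = 8)
z(b) = b
h - z(M) = -22380 - 1*8 = -22380 - 8 = -22388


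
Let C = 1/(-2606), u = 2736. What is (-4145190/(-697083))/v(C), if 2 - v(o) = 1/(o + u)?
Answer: 4925877812975/1656434649032 ≈ 2.9738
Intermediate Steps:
C = -1/2606 ≈ -0.00038373
v(o) = 2 - 1/(2736 + o) (v(o) = 2 - 1/(o + 2736) = 2 - 1/(2736 + o))
(-4145190/(-697083))/v(C) = (-4145190/(-697083))/(((5471 + 2*(-1/2606))/(2736 - 1/2606))) = (-4145190*(-1/697083))/(((5471 - 1/1303)/(7130015/2606))) = 1381730/(232361*(((2606/7130015)*(7128712/1303)))) = 1381730/(232361*(14257424/7130015)) = (1381730/232361)*(7130015/14257424) = 4925877812975/1656434649032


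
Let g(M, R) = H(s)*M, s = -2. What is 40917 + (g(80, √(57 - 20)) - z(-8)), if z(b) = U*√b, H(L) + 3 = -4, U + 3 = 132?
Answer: 40357 - 258*I*√2 ≈ 40357.0 - 364.87*I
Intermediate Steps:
U = 129 (U = -3 + 132 = 129)
H(L) = -7 (H(L) = -3 - 4 = -7)
g(M, R) = -7*M
z(b) = 129*√b
40917 + (g(80, √(57 - 20)) - z(-8)) = 40917 + (-7*80 - 129*√(-8)) = 40917 + (-560 - 129*2*I*√2) = 40917 + (-560 - 258*I*√2) = 40357 - 258*I*√2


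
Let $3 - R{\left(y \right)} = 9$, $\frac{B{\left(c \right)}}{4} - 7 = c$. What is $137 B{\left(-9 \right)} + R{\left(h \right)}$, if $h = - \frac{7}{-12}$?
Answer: $-1102$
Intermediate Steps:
$B{\left(c \right)} = 28 + 4 c$
$h = \frac{7}{12}$ ($h = \left(-7\right) \left(- \frac{1}{12}\right) = \frac{7}{12} \approx 0.58333$)
$R{\left(y \right)} = -6$ ($R{\left(y \right)} = 3 - 9 = -6$)
$137 B{\left(-9 \right)} + R{\left(h \right)} = 137 \left(28 + 4 \left(-9\right)\right) - 6 = 137 \left(28 - 36\right) - 6 = 137 \left(-8\right) - 6 = -1096 - 6 = -1102$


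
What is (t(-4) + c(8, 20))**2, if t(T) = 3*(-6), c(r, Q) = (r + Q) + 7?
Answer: 289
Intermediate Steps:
c(r, Q) = 7 + Q + r (c(r, Q) = (Q + r) + 7 = 7 + Q + r)
t(T) = -18
(t(-4) + c(8, 20))**2 = (-18 + (7 + 20 + 8))**2 = (-18 + 35)**2 = 17**2 = 289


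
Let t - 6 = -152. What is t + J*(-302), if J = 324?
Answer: -97994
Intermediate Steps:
t = -146 (t = 6 - 152 = -146)
t + J*(-302) = -146 + 324*(-302) = -146 - 97848 = -97994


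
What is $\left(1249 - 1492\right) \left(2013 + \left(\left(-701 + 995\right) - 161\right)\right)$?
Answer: $-521478$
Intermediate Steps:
$\left(1249 - 1492\right) \left(2013 + \left(\left(-701 + 995\right) - 161\right)\right) = - 243 \left(2013 + \left(294 - 161\right)\right) = - 243 \left(2013 + 133\right) = \left(-243\right) 2146 = -521478$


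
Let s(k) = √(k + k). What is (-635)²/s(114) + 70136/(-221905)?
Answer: -70136/221905 + 403225*√57/114 ≈ 26704.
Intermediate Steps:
s(k) = √2*√k (s(k) = √(2*k) = √2*√k)
(-635)²/s(114) + 70136/(-221905) = (-635)²/((√2*√114)) + 70136/(-221905) = 403225/((2*√57)) + 70136*(-1/221905) = 403225*(√57/114) - 70136/221905 = 403225*√57/114 - 70136/221905 = -70136/221905 + 403225*√57/114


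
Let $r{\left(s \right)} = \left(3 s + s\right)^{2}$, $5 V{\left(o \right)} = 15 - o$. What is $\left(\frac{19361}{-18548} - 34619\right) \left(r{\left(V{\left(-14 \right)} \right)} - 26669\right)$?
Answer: $\frac{419485303831137}{463700} \approx 9.0465 \cdot 10^{8}$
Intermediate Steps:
$V{\left(o \right)} = 3 - \frac{o}{5}$ ($V{\left(o \right)} = \frac{15 - o}{5} = 3 - \frac{o}{5}$)
$r{\left(s \right)} = 16 s^{2}$ ($r{\left(s \right)} = \left(4 s\right)^{2} = 16 s^{2}$)
$\left(\frac{19361}{-18548} - 34619\right) \left(r{\left(V{\left(-14 \right)} \right)} - 26669\right) = \left(\frac{19361}{-18548} - 34619\right) \left(16 \left(3 - - \frac{14}{5}\right)^{2} - 26669\right) = \left(19361 \left(- \frac{1}{18548}\right) - 34619\right) \left(16 \left(3 + \frac{14}{5}\right)^{2} - 26669\right) = \left(- \frac{19361}{18548} - 34619\right) \left(16 \left(\frac{29}{5}\right)^{2} - 26669\right) = - \frac{642132573 \left(16 \cdot \frac{841}{25} - 26669\right)}{18548} = - \frac{642132573 \left(\frac{13456}{25} - 26669\right)}{18548} = \left(- \frac{642132573}{18548}\right) \left(- \frac{653269}{25}\right) = \frac{419485303831137}{463700}$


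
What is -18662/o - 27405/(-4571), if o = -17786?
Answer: 40909238/5807129 ≈ 7.0447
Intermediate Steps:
-18662/o - 27405/(-4571) = -18662/(-17786) - 27405/(-4571) = -18662*(-1/17786) - 27405*(-1/4571) = 9331/8893 + 3915/653 = 40909238/5807129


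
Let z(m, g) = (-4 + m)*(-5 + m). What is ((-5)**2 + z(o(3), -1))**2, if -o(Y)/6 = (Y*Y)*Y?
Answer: 769896009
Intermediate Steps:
o(Y) = -6*Y**3 (o(Y) = -6*Y*Y*Y = -6*Y**2*Y = -6*Y**3)
z(m, g) = (-5 + m)*(-4 + m)
((-5)**2 + z(o(3), -1))**2 = ((-5)**2 + (20 + (-6*3**3)**2 - (-54)*3**3))**2 = (25 + (20 + (-6*27)**2 - (-54)*27))**2 = (25 + (20 + (-162)**2 - 9*(-162)))**2 = (25 + (20 + 26244 + 1458))**2 = (25 + 27722)**2 = 27747**2 = 769896009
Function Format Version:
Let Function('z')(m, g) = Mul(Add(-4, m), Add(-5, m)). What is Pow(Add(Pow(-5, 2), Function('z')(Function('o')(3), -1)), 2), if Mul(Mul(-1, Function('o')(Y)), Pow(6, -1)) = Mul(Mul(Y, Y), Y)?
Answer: 769896009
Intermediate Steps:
Function('o')(Y) = Mul(-6, Pow(Y, 3)) (Function('o')(Y) = Mul(-6, Mul(Mul(Y, Y), Y)) = Mul(-6, Mul(Pow(Y, 2), Y)) = Mul(-6, Pow(Y, 3)))
Function('z')(m, g) = Mul(Add(-5, m), Add(-4, m))
Pow(Add(Pow(-5, 2), Function('z')(Function('o')(3), -1)), 2) = Pow(Add(Pow(-5, 2), Add(20, Pow(Mul(-6, Pow(3, 3)), 2), Mul(-9, Mul(-6, Pow(3, 3))))), 2) = Pow(Add(25, Add(20, Pow(Mul(-6, 27), 2), Mul(-9, Mul(-6, 27)))), 2) = Pow(Add(25, Add(20, Pow(-162, 2), Mul(-9, -162))), 2) = Pow(Add(25, Add(20, 26244, 1458)), 2) = Pow(Add(25, 27722), 2) = Pow(27747, 2) = 769896009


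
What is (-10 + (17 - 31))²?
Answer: 576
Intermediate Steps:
(-10 + (17 - 31))² = (-10 - 14)² = (-24)² = 576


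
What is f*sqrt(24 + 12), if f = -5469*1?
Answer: -32814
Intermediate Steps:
f = -5469
f*sqrt(24 + 12) = -5469*sqrt(24 + 12) = -5469*sqrt(36) = -5469*6 = -32814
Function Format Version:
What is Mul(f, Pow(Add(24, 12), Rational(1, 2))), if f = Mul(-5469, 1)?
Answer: -32814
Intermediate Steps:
f = -5469
Mul(f, Pow(Add(24, 12), Rational(1, 2))) = Mul(-5469, Pow(Add(24, 12), Rational(1, 2))) = Mul(-5469, Pow(36, Rational(1, 2))) = Mul(-5469, 6) = -32814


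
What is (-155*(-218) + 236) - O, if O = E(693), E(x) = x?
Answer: 33333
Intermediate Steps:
O = 693
(-155*(-218) + 236) - O = (-155*(-218) + 236) - 1*693 = (33790 + 236) - 693 = 34026 - 693 = 33333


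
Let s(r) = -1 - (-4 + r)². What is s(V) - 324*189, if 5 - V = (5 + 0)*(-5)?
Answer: -61913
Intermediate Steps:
V = 30 (V = 5 - (5 + 0)*(-5) = 5 - 5*(-5) = 5 - 1*(-25) = 5 + 25 = 30)
s(V) - 324*189 = (-1 - (-4 + 30)²) - 324*189 = (-1 - 1*26²) - 61236 = (-1 - 1*676) - 61236 = (-1 - 676) - 61236 = -677 - 61236 = -61913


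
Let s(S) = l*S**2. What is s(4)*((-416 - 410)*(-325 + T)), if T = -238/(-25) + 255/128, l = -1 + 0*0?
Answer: -414305493/100 ≈ -4.1431e+6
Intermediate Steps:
l = -1 (l = -1 + 0 = -1)
T = 36839/3200 (T = -238*(-1/25) + 255*(1/128) = 238/25 + 255/128 = 36839/3200 ≈ 11.512)
s(S) = -S**2
s(4)*((-416 - 410)*(-325 + T)) = (-1*4**2)*((-416 - 410)*(-325 + 36839/3200)) = (-1*16)*(-826*(-1003161/3200)) = -16*414305493/1600 = -414305493/100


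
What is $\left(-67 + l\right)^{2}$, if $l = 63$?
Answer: $16$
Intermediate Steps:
$\left(-67 + l\right)^{2} = \left(-67 + 63\right)^{2} = \left(-4\right)^{2} = 16$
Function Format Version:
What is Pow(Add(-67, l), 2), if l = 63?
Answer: 16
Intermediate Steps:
Pow(Add(-67, l), 2) = Pow(Add(-67, 63), 2) = Pow(-4, 2) = 16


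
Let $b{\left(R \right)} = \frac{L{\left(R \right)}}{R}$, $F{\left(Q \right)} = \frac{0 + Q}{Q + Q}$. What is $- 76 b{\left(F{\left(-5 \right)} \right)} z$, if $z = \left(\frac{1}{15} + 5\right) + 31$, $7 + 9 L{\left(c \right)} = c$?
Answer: $\frac{534508}{135} \approx 3959.3$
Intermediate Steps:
$F{\left(Q \right)} = \frac{1}{2}$ ($F{\left(Q \right)} = \frac{Q}{2 Q} = Q \frac{1}{2 Q} = \frac{1}{2}$)
$L{\left(c \right)} = - \frac{7}{9} + \frac{c}{9}$
$z = \frac{541}{15}$ ($z = \left(\frac{1}{15} + 5\right) + 31 = \frac{76}{15} + 31 = \frac{541}{15} \approx 36.067$)
$b{\left(R \right)} = \frac{- \frac{7}{9} + \frac{R}{9}}{R}$
$- 76 b{\left(F{\left(-5 \right)} \right)} z = - 76 \frac{\frac{1}{\frac{1}{2}} \left(-7 + \frac{1}{2}\right)}{9} \cdot \frac{541}{15} = - 76 \cdot \frac{1}{9} \cdot 2 \left(- \frac{13}{2}\right) \frac{541}{15} = \left(-76\right) \left(- \frac{13}{9}\right) \frac{541}{15} = \frac{988}{9} \cdot \frac{541}{15} = \frac{534508}{135}$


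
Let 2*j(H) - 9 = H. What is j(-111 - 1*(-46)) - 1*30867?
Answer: -30895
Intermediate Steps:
j(H) = 9/2 + H/2
j(-111 - 1*(-46)) - 1*30867 = (9/2 + (-111 - 1*(-46))/2) - 1*30867 = (9/2 + (-111 + 46)/2) - 30867 = (9/2 + (½)*(-65)) - 30867 = (9/2 - 65/2) - 30867 = -28 - 30867 = -30895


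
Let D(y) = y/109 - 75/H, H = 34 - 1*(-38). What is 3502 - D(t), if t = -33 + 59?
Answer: 9163333/2616 ≈ 3502.8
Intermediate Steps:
t = 26
H = 72 (H = 34 + 38 = 72)
D(y) = -25/24 + y/109 (D(y) = y/109 - 75/72 = y*(1/109) - 75*1/72 = y/109 - 25/24 = -25/24 + y/109)
3502 - D(t) = 3502 - (-25/24 + (1/109)*26) = 3502 - (-25/24 + 26/109) = 3502 - 1*(-2101/2616) = 3502 + 2101/2616 = 9163333/2616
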